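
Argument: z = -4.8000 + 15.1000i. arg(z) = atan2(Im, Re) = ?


Re = -4.8, Im = 15.1
arg = atan2(15.1, -4.8) = 107.6345 degrees

arg(z) = 107.6345 degrees


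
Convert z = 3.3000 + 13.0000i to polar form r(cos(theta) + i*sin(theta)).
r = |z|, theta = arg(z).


r = sqrt(10.89+169) = sqrt(179.89) = 13.4123
theta = atan2(13, 3.3) = 75.7565 degrees

r = 13.4123, theta = 75.7565 degrees


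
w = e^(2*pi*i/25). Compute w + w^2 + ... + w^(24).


With w = e^(2*pi*i/25), all 25 of the 25th roots of unity w^0 = 1, w, ..., w^(24) sum to 0: 1 + w + ... + w^(24) = (1 - w^25)/(1 - w) = 0 since w^25 = 1, w ≠ 1.
Removing the root 1: w + w^2 + ... + w^(24) = 0 - 1 = -1

Sum = -1


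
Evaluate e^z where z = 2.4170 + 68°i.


e^2.4170 = 11.2122
cos(68°) = 0.37461
sin(68°) = 0.92718
Real = 11.2122*0.37461 = 4.2002
Imag = 11.2122*0.92718 = 10.3957

4.2002 + 10.3957i


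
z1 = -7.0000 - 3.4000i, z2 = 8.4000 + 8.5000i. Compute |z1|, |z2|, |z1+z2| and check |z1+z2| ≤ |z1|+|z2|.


|z1| = sqrt((-7)^2 + (-3.4)^2) = sqrt(60.56) = 7.7820
|z2| = sqrt(8.4^2 + 8.5^2) = sqrt(142.81) = 11.9503
z1+z2 = 1.4000 + 5.1000i
|z1+z2| = sqrt(27.97) = 5.2887
|z1|+|z2| = 7.7820 + 11.9503 = 19.7323

|z1+z2| = 5.2887 ≤ |z1|+|z2| = 19.7323 (verified)


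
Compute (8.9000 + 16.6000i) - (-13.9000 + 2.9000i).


Real: 8.9 + 13.9 = 22.8
Imag: 16.6 - 2.9 = 13.7

22.8000 + 13.7000i


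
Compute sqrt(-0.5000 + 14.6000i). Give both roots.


|z| = sqrt(0.25+213.16) = 14.6086
sqrt((|z|+a)/2) = sqrt((14.6086+(-0.5))/2) = sqrt(7.0543) = 2.6560
sqrt((|z|-a)/2) = sqrt((14.6086-(-0.5))/2) = sqrt(7.5543) = 2.7485

±(2.6560 + 2.7485i) i.e. 2.6560 + 2.7485i and -2.6560 - 2.7485i


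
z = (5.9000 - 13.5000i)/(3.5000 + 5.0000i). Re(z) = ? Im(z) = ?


Multiply by conjugate: (5.9000 - 13.5000i)(3.5000 - 5.0000i) / (3.5^2 + 5^2)
Numerator real = 5.9*3.5 - (13.5)*5 = -46.85
Numerator imag = -13.5*3.5 - 5.9*5 = -76.75
Denominator = 37.25
Re(z) = -46.85/37.25 = -1.2577
Im(z) = -76.75/37.25 = -2.0604

Re(z) = -1.2577, Im(z) = -2.0604


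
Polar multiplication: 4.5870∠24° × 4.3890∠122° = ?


r = 4.5870 * 4.3890 = 20.1323
theta = 24° + 122° = 146° = 146° (mod 360)

20.1323 cis(146°)


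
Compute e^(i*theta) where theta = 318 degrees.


cos(318°) = 0.7431
sin(318°) = -0.6691

e^(i*318°) = 0.7431 - 0.6691i


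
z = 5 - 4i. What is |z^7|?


|z| = sqrt(25+16) = sqrt(41) = 6.4031
|z^7| = |z|^7 = (sqrt(41))^7 = 41^3 * sqrt(41) = 68921*sqrt(41)

|z^7| = 68921*sqrt(41) ≈ 441309.7256


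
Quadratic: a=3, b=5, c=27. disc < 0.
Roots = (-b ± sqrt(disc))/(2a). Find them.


disc = 5^2 - 4*3*27 = 25 - 324 = -299
sqrt(|disc|) = sqrt(299) = 17.2916
Real part = -5/(2*3) = -0.8333
Imag part = 17.2916/(2*3) = 2.8819

-0.8333 ± 2.8819i


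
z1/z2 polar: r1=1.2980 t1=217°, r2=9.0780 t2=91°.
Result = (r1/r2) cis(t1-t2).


r = 1.2980 / 9.0780 = 0.1430
theta = 217° - 91° = 126° = 126° (mod 360)

0.1430 cis(126°)


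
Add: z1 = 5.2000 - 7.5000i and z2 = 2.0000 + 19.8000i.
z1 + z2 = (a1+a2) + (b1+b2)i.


Real: 5.2 + 2 = 7.2
Imag: -7.5 + 19.8 = 12.3

7.2000 + 12.3000i


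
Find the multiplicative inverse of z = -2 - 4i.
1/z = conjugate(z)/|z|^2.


|z|^2 = 4+16 = 20
1/z = (-2 + 4i)/20

1/z = -0.1000 + 0.2000i


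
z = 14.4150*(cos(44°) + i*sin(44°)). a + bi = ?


a = 14.4150*cos(44°) = 14.4150*0.71934 = 10.3693
b = 14.4150*sin(44°) = 14.4150*0.69466 = 10.0135

10.3693 + 10.0135i


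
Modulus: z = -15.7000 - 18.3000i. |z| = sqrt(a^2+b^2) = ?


|z| = sqrt((-15.7)^2 + (-18.3)^2) = sqrt(246.49 + 334.89) = sqrt(581.38) = 24.1118

|z| = 24.1118


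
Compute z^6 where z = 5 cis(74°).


r^6 = 5^6 = 15625
n*theta = 6*74° = 444° = 84° (mod 360)
a = 15625*cos(84°) = 1633.2572
b = 15625*sin(84°) = 15539.4046

15625 cis(84°) = 1633.2572 + 15539.4046i


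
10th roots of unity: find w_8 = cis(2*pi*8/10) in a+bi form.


Angle = 360*8/10 = 288°
a = cos(288°) = 0.3090
b = sin(288°) = -0.9511

0.3090 - 0.9511i


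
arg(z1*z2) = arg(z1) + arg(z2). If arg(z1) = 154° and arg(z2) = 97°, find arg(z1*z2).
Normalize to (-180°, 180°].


arg(z1*z2) = 154° + 97° = 251°
Normalized to (-180°, 180°]: -109°

-109°


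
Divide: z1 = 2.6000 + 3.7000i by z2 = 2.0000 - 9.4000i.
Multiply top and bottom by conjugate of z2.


Conjugate of z2 = 2.0000 + 9.4000i
Numerator: (2.6000 + 3.7000i)(2.0000 + 9.4000i) = -29.5800 + 31.8400i
Denominator: 2^2 + (-9.4)^2 = 92.36
Result = (-29.5800 + 31.8400i)/92.36

-0.3203 + 0.3447i


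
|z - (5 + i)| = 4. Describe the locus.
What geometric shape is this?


|z - z0| = r is a circle with center z0 and radius r.
Center = (5, 1), radius = 4

Circle with center (5, 1) and radius 4


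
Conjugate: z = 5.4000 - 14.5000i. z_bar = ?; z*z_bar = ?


z_bar = 5.4000 + 14.5000i
z*z_bar = 5.4^2 + (-14.5)^2 = 29.16 + 210.25 = 239.41

z_bar = 5.4000 + 14.5000i, z*z_bar = 239.41


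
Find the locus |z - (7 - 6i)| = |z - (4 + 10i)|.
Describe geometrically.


Equal distances means the locus is the perpendicular bisector of z1 and z2.
Midpoint = ((7+4)/2, (-6+10)/2) = (5.5000, 2.0000)

Perpendicular bisector through (5.5000, 2.0000)


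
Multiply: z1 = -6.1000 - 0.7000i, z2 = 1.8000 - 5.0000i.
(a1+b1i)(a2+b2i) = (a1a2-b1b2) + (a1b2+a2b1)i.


Real = -6.1*1.8 - (-0.7)*(-5) = -10.98 - 3.5 = -14.48
Imag = -6.1*(-5) + 1.8*(-0.7) = 30.5 - (1.26) = 29.24

-14.4800 + 29.2400i


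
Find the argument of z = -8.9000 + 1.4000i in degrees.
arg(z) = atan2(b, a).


Re = -8.9, Im = 1.4
arg = atan2(1.4, -8.9) = 171.0604 degrees

arg(z) = 171.0604 degrees


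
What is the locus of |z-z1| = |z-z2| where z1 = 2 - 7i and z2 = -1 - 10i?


Equal distances means the locus is the perpendicular bisector of z1 and z2.
Midpoint = ((2+(-1))/2, (-7+(-10))/2) = (0.5000, -8.5000)

Perpendicular bisector through (0.5000, -8.5000)


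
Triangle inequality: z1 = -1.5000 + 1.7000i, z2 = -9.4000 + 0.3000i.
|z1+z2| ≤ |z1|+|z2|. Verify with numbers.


|z1| = sqrt((-1.5)^2 + 1.7^2) = sqrt(5.14) = 2.2672
|z2| = sqrt((-9.4)^2 + 0.3^2) = sqrt(88.45) = 9.4048
z1+z2 = -10.9000 + 2.0000i
|z1+z2| = sqrt(122.81) = 11.0820
|z1|+|z2| = 2.2672 + 9.4048 = 11.6720

|z1+z2| = 11.0820 ≤ |z1|+|z2| = 11.6720 (verified)


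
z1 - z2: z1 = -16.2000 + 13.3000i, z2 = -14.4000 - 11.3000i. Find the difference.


Real: -16.2 + 14.4 = -1.8
Imag: 13.3 + 11.3 = 24.6

-1.8000 + 24.6000i


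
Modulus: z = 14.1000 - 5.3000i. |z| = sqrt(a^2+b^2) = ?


|z| = sqrt(14.1^2 + (-5.3)^2) = sqrt(198.81 + 28.09) = sqrt(226.9) = 15.0632

|z| = 15.0632


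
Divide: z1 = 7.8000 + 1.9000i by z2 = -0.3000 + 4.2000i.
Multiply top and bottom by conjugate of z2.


Conjugate of z2 = -0.3000 - 4.2000i
Numerator: (7.8000 + 1.9000i)(-0.3000 - 4.2000i) = 5.6400 - 33.3300i
Denominator: (-0.3)^2 + 4.2^2 = 17.73
Result = (5.6400 - 33.3300i)/17.73

0.3181 - 1.8799i


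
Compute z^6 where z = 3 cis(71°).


r^6 = 3^6 = 729
n*theta = 6*71° = 426° = 66° (mod 360)
a = 729*cos(66°) = 296.5110
b = 729*sin(66°) = 665.9746

729 cis(66°) = 296.5110 + 665.9746i


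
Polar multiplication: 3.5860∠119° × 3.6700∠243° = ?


r = 3.5860 * 3.6700 = 13.1606
theta = 119° + 243° = 362° = 2° (mod 360)

13.1606 cis(2°)


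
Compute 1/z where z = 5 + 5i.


|z|^2 = 25+25 = 50
1/z = (5 - 5i)/50

1/z = 0.1000 - 0.1000i


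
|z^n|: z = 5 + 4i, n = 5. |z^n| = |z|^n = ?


|z| = sqrt(25+16) = sqrt(41) = 6.4031
|z^5| = |z|^5 = (sqrt(41))^5 = 41^2 * sqrt(41) = 1681*sqrt(41)

|z^5| = 1681*sqrt(41) ≈ 10763.6518


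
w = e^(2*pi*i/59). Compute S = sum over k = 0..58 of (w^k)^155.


The roots are w_k = w^k with w = e^(2*pi*i/59), and (w^k)^155 = (w^155)^k.
So S = 1 + u + u^2 + ... + u^(58) with u = w^155.
155 = 2*59 + 37, so 155 is not a multiple of 59: u = (w^59)^2 * w^37 = w^37 ≠ 1 (w is a primitive 59th root), while u^59 = (w^59)^155 = 1.
Geometric series: S = (1 - u^59)/(1 - u) = (1 - 1)/(1 - u) = 0

S = 0


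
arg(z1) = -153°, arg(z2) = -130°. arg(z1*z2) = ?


arg(z1*z2) = -153° - 130° = -283°
Normalized to (-180°, 180°]: 77°

77°


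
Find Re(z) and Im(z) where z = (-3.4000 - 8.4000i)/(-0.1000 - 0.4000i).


Multiply by conjugate: (-3.4000 - 8.4000i)(-0.1000 + 0.4000i) / ((-0.1)^2 + (-0.4)^2)
Numerator real = -3.4*(-0.1) - (8.4)*(-0.4) = 3.7
Numerator imag = -8.4*(-0.1) - (-3.4)*(-0.4) = -0.52
Denominator = 0.17
Re(z) = 3.7/0.17 = 21.7647
Im(z) = -0.52/0.17 = -3.0588

Re(z) = 21.7647, Im(z) = -3.0588


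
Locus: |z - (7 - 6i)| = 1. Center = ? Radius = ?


|z - z0| = r is a circle with center z0 and radius r.
Center = (7, -6), radius = 1

Circle with center (7, -6) and radius 1


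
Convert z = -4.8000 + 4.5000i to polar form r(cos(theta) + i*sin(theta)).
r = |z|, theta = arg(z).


r = sqrt(23.04+20.25) = sqrt(43.29) = 6.5795
theta = atan2(4.5, -4.8) = 136.8476 degrees

r = 6.5795, theta = 136.8476 degrees


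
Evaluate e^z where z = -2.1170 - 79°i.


e^-2.1170 = 0.1204
cos(-79°) = 0.1908
sin(-79°) = -0.9816
Real = 0.1204*0.1908 = 0.0230
Imag = 0.1204*(-0.9816) = -0.1182

0.0230 - 0.1182i


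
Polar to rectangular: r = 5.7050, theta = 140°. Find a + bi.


a = 5.7050*cos(140°) = 5.7050*(-0.76604) = -4.3703
b = 5.7050*sin(140°) = 5.7050*0.64279 = 3.6671

-4.3703 + 3.6671i


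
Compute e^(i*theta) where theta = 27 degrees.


cos(27°) = 0.8910
sin(27°) = 0.4540

e^(i*27°) = 0.8910 + 0.4540i


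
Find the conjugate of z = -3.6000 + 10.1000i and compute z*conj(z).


z_bar = -3.6000 - 10.1000i
z*z_bar = (-3.6)^2 + 10.1^2 = 12.96 + 102.01 = 114.97

z_bar = -3.6000 - 10.1000i, z*z_bar = 114.97


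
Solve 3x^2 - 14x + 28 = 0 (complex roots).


disc = (-14)^2 - 4*3*28 = 196 - 336 = -140
sqrt(|disc|) = sqrt(140) = 11.8322
Real part = 14/(2*3) = 2.3333
Imag part = 11.8322/(2*3) = 1.9720

2.3333 ± 1.9720i


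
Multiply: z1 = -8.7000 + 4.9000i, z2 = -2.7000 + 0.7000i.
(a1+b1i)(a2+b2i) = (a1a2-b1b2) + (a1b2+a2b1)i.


Real = -8.7*(-2.7) - 4.9*0.7 = 23.49 - 3.43 = 20.06
Imag = -8.7*0.7 - (2.7)*4.9 = -6.09 - (13.23) = -19.32

20.0600 - 19.3200i


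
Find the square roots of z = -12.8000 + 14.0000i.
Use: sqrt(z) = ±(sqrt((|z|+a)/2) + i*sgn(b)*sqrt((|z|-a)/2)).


|z| = sqrt(163.84+196) = 18.9694
sqrt((|z|+a)/2) = sqrt((18.9694+(-12.8))/2) = sqrt(3.0847) = 1.7563
sqrt((|z|-a)/2) = sqrt((18.9694-(-12.8))/2) = sqrt(15.8847) = 3.9856

±(1.7563 + 3.9856i) i.e. 1.7563 + 3.9856i and -1.7563 - 3.9856i


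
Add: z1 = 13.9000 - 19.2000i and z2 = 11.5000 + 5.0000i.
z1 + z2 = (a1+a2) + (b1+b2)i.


Real: 13.9 + 11.5 = 25.4
Imag: -19.2 + 5 = -14.2

25.4000 - 14.2000i


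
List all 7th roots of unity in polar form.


The 7th roots of unity are cis(360k/7°) for k=0..6
Angle step = 360/7 = 51.4286°
Primitive root: cis(51.4286°)
Primitive root = 0.6235 + 0.7818i

7 roots at angles: 0°, 51.4286°, 102.8571°, 154.2857°, 205.7143°, 257.1429°, 308.5714°


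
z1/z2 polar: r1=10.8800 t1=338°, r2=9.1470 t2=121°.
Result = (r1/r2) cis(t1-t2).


r = 10.8800 / 9.1470 = 1.1895
theta = 338° - 121° = 217° = 217° (mod 360)

1.1895 cis(217°)


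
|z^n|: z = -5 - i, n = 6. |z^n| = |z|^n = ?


|z| = sqrt(25+1) = sqrt(26) = 5.0990
|z^6| = |z|^6 = (sqrt(26))^6 = 26^3 = 17576

|z^6| = 17576


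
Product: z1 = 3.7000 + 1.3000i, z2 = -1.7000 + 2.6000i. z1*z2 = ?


Real = 3.7*(-1.7) - 1.3*2.6 = -6.29 - 3.38 = -9.67
Imag = 3.7*2.6 - (1.7)*1.3 = 9.62 - (2.21) = 7.41

-9.6700 + 7.4100i


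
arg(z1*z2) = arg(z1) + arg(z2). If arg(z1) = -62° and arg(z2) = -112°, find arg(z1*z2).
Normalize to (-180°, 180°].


arg(z1*z2) = -62° - 112° = -174°
Normalized to (-180°, 180°]: -174°

-174°


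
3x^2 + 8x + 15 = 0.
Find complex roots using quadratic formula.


disc = 8^2 - 4*3*15 = 64 - 180 = -116
sqrt(|disc|) = sqrt(116) = 10.7703
Real part = -8/(2*3) = -1.3333
Imag part = 10.7703/(2*3) = 1.7951

-1.3333 ± 1.7951i


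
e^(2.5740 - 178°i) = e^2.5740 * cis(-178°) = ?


e^2.5740 = 13.1182
cos(-178°) = -0.99939
sin(-178°) = -0.0349
Real = 13.1182*(-0.99939) = -13.1102
Imag = 13.1182*(-0.0349) = -0.4578

-13.1102 - 0.4578i


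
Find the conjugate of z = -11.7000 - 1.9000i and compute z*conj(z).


z_bar = -11.7000 + 1.9000i
z*z_bar = (-11.7)^2 + (-1.9)^2 = 136.89 + 3.61 = 140.5

z_bar = -11.7000 + 1.9000i, z*z_bar = 140.5


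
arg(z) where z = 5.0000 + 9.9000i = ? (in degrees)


Re = 5, Im = 9.9
arg = atan2(9.9, 5) = 63.2039 degrees

arg(z) = 63.2039 degrees


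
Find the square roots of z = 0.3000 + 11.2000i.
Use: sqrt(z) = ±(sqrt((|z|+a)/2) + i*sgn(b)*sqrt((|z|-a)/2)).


|z| = sqrt(0.09+125.44) = 11.2040
sqrt((|z|+a)/2) = sqrt((11.2040+0.3)/2) = sqrt(5.7520) = 2.3983
sqrt((|z|-a)/2) = sqrt((11.2040-0.3)/2) = sqrt(5.4520) = 2.3350

±(2.3983 + 2.3350i) i.e. 2.3983 + 2.3350i and -2.3983 - 2.3350i


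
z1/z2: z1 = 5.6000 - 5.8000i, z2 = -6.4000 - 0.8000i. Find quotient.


Conjugate of z2 = -6.4000 + 0.8000i
Numerator: (5.6000 - 5.8000i)(-6.4000 + 0.8000i) = -31.2000 + 41.6000i
Denominator: (-6.4)^2 + (-0.8)^2 = 41.6
Result = (-31.2000 + 41.6000i)/41.6

-0.7500 + 1.0000i


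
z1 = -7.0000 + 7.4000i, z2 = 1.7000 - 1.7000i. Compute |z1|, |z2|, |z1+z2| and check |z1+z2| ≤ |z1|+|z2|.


|z1| = sqrt((-7)^2 + 7.4^2) = sqrt(103.76) = 10.1863
|z2| = sqrt(1.7^2 + (-1.7)^2) = sqrt(5.78) = 2.4042
z1+z2 = -5.3000 + 5.7000i
|z1+z2| = sqrt(60.58) = 7.7833
|z1|+|z2| = 10.1863 + 2.4042 = 12.5905

|z1+z2| = 7.7833 ≤ |z1|+|z2| = 12.5905 (verified)


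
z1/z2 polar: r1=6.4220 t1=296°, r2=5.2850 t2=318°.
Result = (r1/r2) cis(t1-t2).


r = 6.4220 / 5.2850 = 1.2151
theta = 296° - 318° = -22° = 338° (mod 360)

1.2151 cis(338°)


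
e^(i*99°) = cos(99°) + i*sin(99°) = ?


cos(99°) = -0.1564
sin(99°) = 0.9877

e^(i*99°) = -0.1564 + 0.9877i


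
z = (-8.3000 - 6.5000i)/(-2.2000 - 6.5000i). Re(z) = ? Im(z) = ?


Multiply by conjugate: (-8.3000 - 6.5000i)(-2.2000 + 6.5000i) / ((-2.2)^2 + (-6.5)^2)
Numerator real = -8.3*(-2.2) - (6.5)*(-6.5) = 60.51
Numerator imag = -6.5*(-2.2) - (-8.3)*(-6.5) = -39.65
Denominator = 47.09
Re(z) = 60.51/47.09 = 1.2850
Im(z) = -39.65/47.09 = -0.8420

Re(z) = 1.2850, Im(z) = -0.8420


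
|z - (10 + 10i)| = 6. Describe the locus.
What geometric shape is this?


|z - z0| = r is a circle with center z0 and radius r.
Center = (10, 10), radius = 6

Circle with center (10, 10) and radius 6


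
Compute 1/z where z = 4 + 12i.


|z|^2 = 16+144 = 160
1/z = (4 - 12i)/160

1/z = 0.0250 - 0.0750i


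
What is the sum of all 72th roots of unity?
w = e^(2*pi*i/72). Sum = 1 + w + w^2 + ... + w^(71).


The sum of all 72th roots of unity is 0.
Geometric series: (1 - w^72)/(1 - w) = (1-1)/(1-w) = 0 since w^72 = 1, w ≠ 1.
Alternatively: coefficient of z^71 in z^72 - 1 is 0.

0


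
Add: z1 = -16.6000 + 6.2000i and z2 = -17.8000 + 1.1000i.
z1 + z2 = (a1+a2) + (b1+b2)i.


Real: -16.6 - 17.8 = -34.4
Imag: 6.2 + 1.1 = 7.3

-34.4000 + 7.3000i


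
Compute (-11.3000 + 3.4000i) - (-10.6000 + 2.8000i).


Real: -11.3 + 10.6 = -0.7
Imag: 3.4 - 2.8 = 0.6

-0.7000 + 0.6000i


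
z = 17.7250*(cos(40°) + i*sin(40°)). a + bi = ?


a = 17.7250*cos(40°) = 17.7250*0.76604 = 13.5781
b = 17.7250*sin(40°) = 17.7250*0.642788 = 11.3934

13.5781 + 11.3934i


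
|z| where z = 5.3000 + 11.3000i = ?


|z| = sqrt(5.3^2 + 11.3^2) = sqrt(28.09 + 127.69) = sqrt(155.78) = 12.4812

|z| = 12.4812


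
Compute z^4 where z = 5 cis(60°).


r^4 = 5^4 = 625
n*theta = 4*60° = 240° = 240° (mod 360)
a = 625*cos(240°) = -312.5000
b = 625*sin(240°) = -541.2659

625 cis(240°) = -312.5000 - 541.2659i


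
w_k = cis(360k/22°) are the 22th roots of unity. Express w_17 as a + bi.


Angle = 360*17/22 = 278.1818°
a = cos(278.1818°) = 0.1423
b = sin(278.1818°) = -0.9898

0.1423 - 0.9898i


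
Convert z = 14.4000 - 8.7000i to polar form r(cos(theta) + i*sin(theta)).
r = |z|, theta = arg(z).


r = sqrt(207.36+75.69) = sqrt(283.05) = 16.8241
theta = atan2(-8.7, 14.4) = -31.1390 degrees

r = 16.8241, theta = -31.1390 degrees


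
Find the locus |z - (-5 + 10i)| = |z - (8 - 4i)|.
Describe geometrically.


Equal distances means the locus is the perpendicular bisector of z1 and z2.
Midpoint = ((-5+8)/2, (10+(-4))/2) = (1.5000, 3.0000)

Perpendicular bisector through (1.5000, 3.0000)


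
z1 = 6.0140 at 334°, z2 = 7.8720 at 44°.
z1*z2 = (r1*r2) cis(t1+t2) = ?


r = 6.0140 * 7.8720 = 47.3422
theta = 334° + 44° = 378° = 18° (mod 360)

47.3422 cis(18°)


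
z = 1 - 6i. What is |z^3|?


|z| = sqrt(1+36) = sqrt(37) = 6.0828
|z^3| = |z|^3 = (sqrt(37))^3 = 37*sqrt(37)

|z^3| = 37*sqrt(37) ≈ 225.0622


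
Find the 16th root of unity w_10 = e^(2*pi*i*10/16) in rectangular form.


Angle = 360*10/16 = 225°
a = cos(225°) = -0.7071
b = sin(225°) = -0.7071

-0.7071 - 0.7071i


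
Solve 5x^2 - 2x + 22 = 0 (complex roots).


disc = (-2)^2 - 4*5*22 = 4 - 440 = -436
sqrt(|disc|) = sqrt(436) = 20.8806
Real part = 2/(2*5) = 0.2000
Imag part = 20.8806/(2*5) = 2.0881

0.2000 ± 2.0881i


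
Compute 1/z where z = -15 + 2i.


|z|^2 = 225+4 = 229
1/z = (-15 - 2i)/229

1/z = -0.0655 - 0.0087i


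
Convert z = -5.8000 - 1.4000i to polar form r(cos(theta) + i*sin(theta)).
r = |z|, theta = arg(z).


r = sqrt(33.64+1.96) = sqrt(35.6) = 5.9666
theta = atan2(-1.4, -5.8) = -166.4296 degrees

r = 5.9666, theta = -166.4296 degrees


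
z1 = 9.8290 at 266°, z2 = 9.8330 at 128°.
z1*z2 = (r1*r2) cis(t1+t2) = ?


r = 9.8290 * 9.8330 = 96.6486
theta = 266° + 128° = 394° = 34° (mod 360)

96.6486 cis(34°)


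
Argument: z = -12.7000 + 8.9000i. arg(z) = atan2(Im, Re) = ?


Re = -12.7, Im = 8.9
arg = atan2(8.9, -12.7) = 144.9777 degrees

arg(z) = 144.9777 degrees


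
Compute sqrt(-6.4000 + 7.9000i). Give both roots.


|z| = sqrt(40.96+62.41) = 10.1671
sqrt((|z|+a)/2) = sqrt((10.1671+(-6.4))/2) = sqrt(1.8836) = 1.3724
sqrt((|z|-a)/2) = sqrt((10.1671-(-6.4))/2) = sqrt(8.2836) = 2.8781

±(1.3724 + 2.8781i) i.e. 1.3724 + 2.8781i and -1.3724 - 2.8781i


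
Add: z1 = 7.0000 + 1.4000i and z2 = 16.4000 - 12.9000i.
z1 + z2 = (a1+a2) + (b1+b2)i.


Real: 7 + 16.4 = 23.4
Imag: 1.4 - 12.9 = -11.5

23.4000 - 11.5000i


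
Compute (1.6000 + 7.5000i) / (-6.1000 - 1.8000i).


Conjugate of z2 = -6.1000 + 1.8000i
Numerator: (1.6000 + 7.5000i)(-6.1000 + 1.8000i) = -23.2600 - 42.8700i
Denominator: (-6.1)^2 + (-1.8)^2 = 40.45
Result = (-23.2600 - 42.8700i)/40.45

-0.5750 - 1.0598i


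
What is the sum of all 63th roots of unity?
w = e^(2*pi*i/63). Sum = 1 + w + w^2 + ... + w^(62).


The sum of all 63th roots of unity is 0.
Geometric series: (1 - w^63)/(1 - w) = (1-1)/(1-w) = 0 since w^63 = 1, w ≠ 1.
Alternatively: coefficient of z^62 in z^63 - 1 is 0.

0


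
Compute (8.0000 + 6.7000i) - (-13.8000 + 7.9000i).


Real: 8 + 13.8 = 21.8
Imag: 6.7 - 7.9 = -1.2

21.8000 - 1.2000i


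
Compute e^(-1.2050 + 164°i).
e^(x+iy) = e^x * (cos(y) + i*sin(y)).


e^-1.2050 = 0.2997
cos(164°) = -0.9613
sin(164°) = 0.2756
Real = 0.2997*(-0.9613) = -0.2881
Imag = 0.2997*0.2756 = 0.0826

-0.2881 + 0.0826i


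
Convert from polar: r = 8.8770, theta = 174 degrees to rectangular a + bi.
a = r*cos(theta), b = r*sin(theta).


a = 8.8770*cos(174°) = 8.8770*(-0.99452) = -8.8284
b = 8.8770*sin(174°) = 8.8770*0.10453 = 0.9279

-8.8284 + 0.9279i


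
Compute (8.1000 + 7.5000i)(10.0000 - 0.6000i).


Real = 8.1*10 - 7.5*(-0.6) = 81 - (-4.5) = 85.5
Imag = 8.1*(-0.6) + 10*7.5 = -4.86 + 75 = 70.14

85.5000 + 70.1400i


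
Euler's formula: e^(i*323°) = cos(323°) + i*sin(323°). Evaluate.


cos(323°) = 0.7986
sin(323°) = -0.6018

e^(i*323°) = 0.7986 - 0.6018i


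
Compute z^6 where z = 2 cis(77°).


r^6 = 2^6 = 64
n*theta = 6*77° = 462° = 102° (mod 360)
a = 64*cos(102°) = -13.3063
b = 64*sin(102°) = 62.6014

64 cis(102°) = -13.3063 + 62.6014i


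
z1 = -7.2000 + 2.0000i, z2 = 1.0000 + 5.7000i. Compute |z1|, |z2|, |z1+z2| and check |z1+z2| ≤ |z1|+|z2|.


|z1| = sqrt((-7.2)^2 + 2^2) = sqrt(55.84) = 7.4726
|z2| = sqrt(1^2 + 5.7^2) = sqrt(33.49) = 5.7871
z1+z2 = -6.2000 + 7.7000i
|z1+z2| = sqrt(97.73) = 9.8858
|z1|+|z2| = 7.4726 + 5.7871 = 13.2597

|z1+z2| = 9.8858 ≤ |z1|+|z2| = 13.2597 (verified)


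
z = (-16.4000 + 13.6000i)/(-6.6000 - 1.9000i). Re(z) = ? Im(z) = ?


Multiply by conjugate: (-16.4000 + 13.6000i)(-6.6000 + 1.9000i) / ((-6.6)^2 + (-1.9)^2)
Numerator real = -16.4*(-6.6) + 13.6*(-1.9) = 82.4
Numerator imag = 13.6*(-6.6) - (-16.4)*(-1.9) = -120.92
Denominator = 47.17
Re(z) = 82.4/47.17 = 1.7469
Im(z) = -120.92/47.17 = -2.5635

Re(z) = 1.7469, Im(z) = -2.5635


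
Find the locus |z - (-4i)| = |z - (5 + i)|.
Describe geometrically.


Equal distances means the locus is the perpendicular bisector of z1 and z2.
Midpoint = ((0+5)/2, (-4+1)/2) = (2.5000, -1.5000)

Perpendicular bisector through (2.5000, -1.5000)


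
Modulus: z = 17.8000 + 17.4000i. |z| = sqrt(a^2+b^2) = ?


|z| = sqrt(17.8^2 + 17.4^2) = sqrt(316.84 + 302.76) = sqrt(619.6) = 24.8918

|z| = 24.8918


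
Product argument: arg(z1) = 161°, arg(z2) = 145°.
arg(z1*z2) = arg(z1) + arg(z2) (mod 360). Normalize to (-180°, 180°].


arg(z1*z2) = 161° + 145° = 306°
Normalized to (-180°, 180°]: -54°

-54°


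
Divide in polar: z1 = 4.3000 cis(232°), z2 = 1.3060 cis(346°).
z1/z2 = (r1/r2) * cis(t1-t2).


r = 4.3000 / 1.3060 = 3.2925
theta = 232° - 346° = -114° = 246° (mod 360)

3.2925 cis(246°)


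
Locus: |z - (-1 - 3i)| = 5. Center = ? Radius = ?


|z - z0| = r is a circle with center z0 and radius r.
Center = (-1, -3), radius = 5

Circle with center (-1, -3) and radius 5


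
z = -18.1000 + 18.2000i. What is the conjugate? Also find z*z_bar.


z_bar = -18.1000 - 18.2000i
z*z_bar = (-18.1)^2 + 18.2^2 = 327.61 + 331.24 = 658.85

z_bar = -18.1000 - 18.2000i, z*z_bar = 658.85


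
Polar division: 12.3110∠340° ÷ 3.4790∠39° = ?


r = 12.3110 / 3.4790 = 3.5387
theta = 340° - 39° = 301° = 301° (mod 360)

3.5387 cis(301°)


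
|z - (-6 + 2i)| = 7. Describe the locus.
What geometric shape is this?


|z - z0| = r is a circle with center z0 and radius r.
Center = (-6, 2), radius = 7

Circle with center (-6, 2) and radius 7


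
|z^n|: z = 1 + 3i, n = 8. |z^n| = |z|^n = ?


|z| = sqrt(1+9) = sqrt(10) = 3.1623
|z^8| = |z|^8 = (sqrt(10))^8 = 10^4 = 10000

|z^8| = 10000


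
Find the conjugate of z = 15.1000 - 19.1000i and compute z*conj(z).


z_bar = 15.1000 + 19.1000i
z*z_bar = 15.1^2 + (-19.1)^2 = 228.01 + 364.81 = 592.82

z_bar = 15.1000 + 19.1000i, z*z_bar = 592.82


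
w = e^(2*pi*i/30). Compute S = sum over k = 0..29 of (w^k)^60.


The roots are w_k = w^k with w = e^(2*pi*i/30), and (w^k)^60 = (w^60)^k.
So S = 1 + u + u^2 + ... + u^(29) with u = w^60.
60 = 2*30 + 0, so 60 is a multiple of 30 and u = (w^30)^2 = 1.
Every one of the 30 terms equals 1: S = 30

S = 30


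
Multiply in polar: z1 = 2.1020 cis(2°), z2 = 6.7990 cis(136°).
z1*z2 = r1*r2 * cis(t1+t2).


r = 2.1020 * 6.7990 = 14.2915
theta = 2° + 136° = 138° = 138° (mod 360)

14.2915 cis(138°)


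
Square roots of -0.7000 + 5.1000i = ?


|z| = sqrt(0.49+26.01) = 5.1478
sqrt((|z|+a)/2) = sqrt((5.1478+(-0.7))/2) = sqrt(2.2239) = 1.4913
sqrt((|z|-a)/2) = sqrt((5.1478-(-0.7))/2) = sqrt(2.9239) = 1.7099

±(1.4913 + 1.7099i) i.e. 1.4913 + 1.7099i and -1.4913 - 1.7099i


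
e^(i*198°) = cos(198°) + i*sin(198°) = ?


cos(198°) = -0.9511
sin(198°) = -0.3090

e^(i*198°) = -0.9511 - 0.3090i


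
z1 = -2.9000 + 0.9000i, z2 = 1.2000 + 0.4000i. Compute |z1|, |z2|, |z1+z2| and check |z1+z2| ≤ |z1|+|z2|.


|z1| = sqrt((-2.9)^2 + 0.9^2) = sqrt(9.22) = 3.0364
|z2| = sqrt(1.2^2 + 0.4^2) = sqrt(1.6) = 1.2649
z1+z2 = -1.7000 + 1.3000i
|z1+z2| = sqrt(4.58) = 2.1401
|z1|+|z2| = 3.0364 + 1.2649 = 4.3013

|z1+z2| = 2.1401 ≤ |z1|+|z2| = 4.3013 (verified)


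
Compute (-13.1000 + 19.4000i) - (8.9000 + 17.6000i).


Real: -13.1 - 8.9 = -22
Imag: 19.4 - 17.6 = 1.8

-22.0000 + 1.8000i


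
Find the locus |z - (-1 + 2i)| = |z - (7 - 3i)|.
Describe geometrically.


Equal distances means the locus is the perpendicular bisector of z1 and z2.
Midpoint = ((-1+7)/2, (2+(-3))/2) = (3.0000, -0.5000)

Perpendicular bisector through (3.0000, -0.5000)


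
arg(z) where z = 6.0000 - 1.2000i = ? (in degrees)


Re = 6, Im = -1.2
arg = atan2(-1.2, 6) = -11.3099 degrees

arg(z) = -11.3099 degrees


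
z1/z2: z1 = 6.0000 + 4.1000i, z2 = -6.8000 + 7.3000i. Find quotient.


Conjugate of z2 = -6.8000 - 7.3000i
Numerator: (6.0000 + 4.1000i)(-6.8000 - 7.3000i) = -10.8700 - 71.6800i
Denominator: (-6.8)^2 + 7.3^2 = 99.53
Result = (-10.8700 - 71.6800i)/99.53

-0.1092 - 0.7202i


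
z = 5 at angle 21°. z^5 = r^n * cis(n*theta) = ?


r^5 = 5^5 = 3125
n*theta = 5*21° = 105° = 105° (mod 360)
a = 3125*cos(105°) = -808.8095
b = 3125*sin(105°) = 3018.5182

3125 cis(105°) = -808.8095 + 3018.5182i


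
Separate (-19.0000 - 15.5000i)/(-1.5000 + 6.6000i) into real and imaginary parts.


Multiply by conjugate: (-19.0000 - 15.5000i)(-1.5000 - 6.6000i) / ((-1.5)^2 + 6.6^2)
Numerator real = -19*(-1.5) - (15.5)*6.6 = -73.8
Numerator imag = -15.5*(-1.5) - (-19)*6.6 = 148.65
Denominator = 45.81
Re(z) = -73.8/45.81 = -1.6110
Im(z) = 148.65/45.81 = 3.2449

Re(z) = -1.6110, Im(z) = 3.2449


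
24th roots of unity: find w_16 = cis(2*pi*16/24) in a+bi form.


Angle = 360*16/24 = 240°
a = cos(240°) = -0.5000
b = sin(240°) = -0.8660

-0.5000 - 0.8660i


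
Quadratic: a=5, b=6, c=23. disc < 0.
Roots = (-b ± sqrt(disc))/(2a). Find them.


disc = 6^2 - 4*5*23 = 36 - 460 = -424
sqrt(|disc|) = sqrt(424) = 20.5913
Real part = -6/(2*5) = -0.6000
Imag part = 20.5913/(2*5) = 2.0591

-0.6000 ± 2.0591i


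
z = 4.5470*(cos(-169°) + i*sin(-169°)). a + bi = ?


a = 4.5470*cos(-169°) = 4.5470*(-0.98163) = -4.4635
b = 4.5470*sin(-169°) = 4.5470*(-0.1908) = -0.8676

-4.4635 - 0.8676i


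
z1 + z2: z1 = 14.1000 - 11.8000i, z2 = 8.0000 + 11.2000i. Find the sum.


Real: 14.1 + 8 = 22.1
Imag: -11.8 + 11.2 = -0.6

22.1000 - 0.6000i


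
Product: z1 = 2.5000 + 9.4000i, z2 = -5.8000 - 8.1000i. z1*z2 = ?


Real = 2.5*(-5.8) - 9.4*(-8.1) = -14.5 - (-76.14) = 61.64
Imag = 2.5*(-8.1) - (5.8)*9.4 = -20.25 - (54.52) = -74.77

61.6400 - 74.7700i


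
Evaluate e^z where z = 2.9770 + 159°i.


e^2.9770 = 19.6288
cos(159°) = -0.93358
sin(159°) = 0.358368
Real = 19.6288*(-0.93358) = -18.3251
Imag = 19.6288*0.358368 = 7.0343

-18.3251 + 7.0343i


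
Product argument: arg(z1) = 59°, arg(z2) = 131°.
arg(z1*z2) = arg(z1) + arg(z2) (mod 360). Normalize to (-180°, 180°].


arg(z1*z2) = 59° + 131° = 190°
Normalized to (-180°, 180°]: -170°

-170°


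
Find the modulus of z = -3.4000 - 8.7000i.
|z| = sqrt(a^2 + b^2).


|z| = sqrt((-3.4)^2 + (-8.7)^2) = sqrt(11.56 + 75.69) = sqrt(87.25) = 9.3408

|z| = 9.3408


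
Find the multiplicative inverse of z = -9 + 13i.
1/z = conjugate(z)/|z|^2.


|z|^2 = 81+169 = 250
1/z = (-9 - 13i)/250

1/z = -0.0360 - 0.0520i


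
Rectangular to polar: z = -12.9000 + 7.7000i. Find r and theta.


r = sqrt(166.41+59.29) = sqrt(225.7) = 15.0233
theta = atan2(7.7, -12.9) = 149.1671 degrees

r = 15.0233, theta = 149.1671 degrees


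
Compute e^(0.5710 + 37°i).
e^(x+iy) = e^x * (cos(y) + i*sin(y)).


e^0.5710 = 1.7700
cos(37°) = 0.79864
sin(37°) = 0.6018
Real = 1.7700*0.79864 = 1.4136
Imag = 1.7700*0.6018 = 1.0652

1.4136 + 1.0652i


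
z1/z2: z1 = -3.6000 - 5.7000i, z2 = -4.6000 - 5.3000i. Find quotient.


Conjugate of z2 = -4.6000 + 5.3000i
Numerator: (-3.6000 - 5.7000i)(-4.6000 + 5.3000i) = 46.7700 + 7.1400i
Denominator: (-4.6)^2 + (-5.3)^2 = 49.25
Result = (46.7700 + 7.1400i)/49.25

0.9496 + 0.1450i


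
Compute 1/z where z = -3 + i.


|z|^2 = 9+1 = 10
1/z = (-3 - 1i)/10

1/z = -0.3000 - 0.1000i


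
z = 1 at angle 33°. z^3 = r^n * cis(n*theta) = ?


r^3 = 1^3 = 1
n*theta = 3*33° = 99° = 99° (mod 360)
a = 1*cos(99°) = -0.1564
b = 1*sin(99°) = 0.9877

1 cis(99°) = -0.1564 + 0.9877i


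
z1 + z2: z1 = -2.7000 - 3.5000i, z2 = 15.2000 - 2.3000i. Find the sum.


Real: -2.7 + 15.2 = 12.5
Imag: -3.5 - 2.3 = -5.8

12.5000 - 5.8000i


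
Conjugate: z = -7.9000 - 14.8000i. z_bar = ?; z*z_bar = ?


z_bar = -7.9000 + 14.8000i
z*z_bar = (-7.9)^2 + (-14.8)^2 = 62.41 + 219.04 = 281.45

z_bar = -7.9000 + 14.8000i, z*z_bar = 281.45


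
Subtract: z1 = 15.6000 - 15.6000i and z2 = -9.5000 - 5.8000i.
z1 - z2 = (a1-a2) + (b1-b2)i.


Real: 15.6 + 9.5 = 25.1
Imag: -15.6 + 5.8 = -9.8

25.1000 - 9.8000i


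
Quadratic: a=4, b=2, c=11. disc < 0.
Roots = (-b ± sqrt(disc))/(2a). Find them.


disc = 2^2 - 4*4*11 = 4 - 176 = -172
sqrt(|disc|) = sqrt(172) = 13.1149
Real part = -2/(2*4) = -0.2500
Imag part = 13.1149/(2*4) = 1.6394

-0.2500 ± 1.6394i


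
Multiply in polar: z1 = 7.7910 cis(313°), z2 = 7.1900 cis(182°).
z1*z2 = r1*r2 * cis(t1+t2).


r = 7.7910 * 7.1900 = 56.0173
theta = 313° + 182° = 495° = 135° (mod 360)

56.0173 cis(135°)


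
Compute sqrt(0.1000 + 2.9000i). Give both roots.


|z| = sqrt(0.01+8.41) = 2.9017
sqrt((|z|+a)/2) = sqrt((2.9017+0.1)/2) = sqrt(1.5009) = 1.2251
sqrt((|z|-a)/2) = sqrt((2.9017-0.1)/2) = sqrt(1.4009) = 1.1836

±(1.2251 + 1.1836i) i.e. 1.2251 + 1.1836i and -1.2251 - 1.1836i


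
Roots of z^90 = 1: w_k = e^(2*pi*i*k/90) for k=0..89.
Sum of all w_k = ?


The sum of all 90th roots of unity is 0.
Geometric series: (1 - w^90)/(1 - w) = (1-1)/(1-w) = 0 since w^90 = 1, w ≠ 1.
Alternatively: coefficient of z^89 in z^90 - 1 is 0.

0


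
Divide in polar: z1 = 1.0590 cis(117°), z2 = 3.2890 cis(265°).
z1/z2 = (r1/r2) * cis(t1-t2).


r = 1.0590 / 3.2890 = 0.3220
theta = 117° - 265° = -148° = 212° (mod 360)

0.3220 cis(212°)


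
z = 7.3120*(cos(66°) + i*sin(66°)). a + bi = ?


a = 7.3120*cos(66°) = 7.3120*0.40674 = 2.9741
b = 7.3120*sin(66°) = 7.3120*0.913545 = 6.6798

2.9741 + 6.6798i


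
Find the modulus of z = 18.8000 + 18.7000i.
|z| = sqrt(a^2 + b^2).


|z| = sqrt(18.8^2 + 18.7^2) = sqrt(353.44 + 349.69) = sqrt(703.13) = 26.5166

|z| = 26.5166


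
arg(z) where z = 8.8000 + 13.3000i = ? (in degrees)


Re = 8.8, Im = 13.3
arg = atan2(13.3, 8.8) = 56.5092 degrees

arg(z) = 56.5092 degrees


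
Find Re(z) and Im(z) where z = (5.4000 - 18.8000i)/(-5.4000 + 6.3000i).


Multiply by conjugate: (5.4000 - 18.8000i)(-5.4000 - 6.3000i) / ((-5.4)^2 + 6.3^2)
Numerator real = 5.4*(-5.4) - (18.8)*6.3 = -147.6
Numerator imag = -18.8*(-5.4) - 5.4*6.3 = 67.5
Denominator = 68.85
Re(z) = -147.6/68.85 = -2.1438
Im(z) = 67.5/68.85 = 0.9804

Re(z) = -2.1438, Im(z) = 0.9804


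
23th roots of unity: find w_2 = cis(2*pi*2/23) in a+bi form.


Angle = 360*2/23 = 31.3043°
a = cos(31.3043°) = 0.8544
b = sin(31.3043°) = 0.5196

0.8544 + 0.5196i


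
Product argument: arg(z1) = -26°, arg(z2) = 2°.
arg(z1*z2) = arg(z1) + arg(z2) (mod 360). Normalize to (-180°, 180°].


arg(z1*z2) = -26° + 2° = -24°
Normalized to (-180°, 180°]: -24°

-24°


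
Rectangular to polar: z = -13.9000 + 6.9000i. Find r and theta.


r = sqrt(193.21+47.61) = sqrt(240.82) = 15.5184
theta = atan2(6.9, -13.9) = 153.6001 degrees

r = 15.5184, theta = 153.6001 degrees


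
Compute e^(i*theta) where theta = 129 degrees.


cos(129°) = -0.6293
sin(129°) = 0.7771

e^(i*129°) = -0.6293 + 0.7771i


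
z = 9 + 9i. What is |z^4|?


|z| = sqrt(81+81) = sqrt(162) = 12.7279
|z^4| = |z|^4 = (sqrt(162))^4 = 162^2 = 26244

|z^4| = 26244


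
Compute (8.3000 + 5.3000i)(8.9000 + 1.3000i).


Real = 8.3*8.9 - 5.3*1.3 = 73.87 - 6.89 = 66.98
Imag = 8.3*1.3 + 8.9*5.3 = 10.79 + 47.17 = 57.96

66.9800 + 57.9600i


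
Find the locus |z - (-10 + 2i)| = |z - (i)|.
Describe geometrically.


Equal distances means the locus is the perpendicular bisector of z1 and z2.
Midpoint = ((-10+0)/2, (2+1)/2) = (-5.0000, 1.5000)

Perpendicular bisector through (-5.0000, 1.5000)


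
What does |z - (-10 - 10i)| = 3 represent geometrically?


|z - z0| = r is a circle with center z0 and radius r.
Center = (-10, -10), radius = 3

Circle with center (-10, -10) and radius 3


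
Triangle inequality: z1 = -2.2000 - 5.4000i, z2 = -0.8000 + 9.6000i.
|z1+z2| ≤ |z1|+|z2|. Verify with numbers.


|z1| = sqrt((-2.2)^2 + (-5.4)^2) = sqrt(34) = 5.8310
|z2| = sqrt((-0.8)^2 + 9.6^2) = sqrt(92.8) = 9.6333
z1+z2 = -3.0000 + 4.2000i
|z1+z2| = sqrt(26.64) = 5.1614
|z1|+|z2| = 5.8310 + 9.6333 = 15.4643

|z1+z2| = 5.1614 ≤ |z1|+|z2| = 15.4643 (verified)


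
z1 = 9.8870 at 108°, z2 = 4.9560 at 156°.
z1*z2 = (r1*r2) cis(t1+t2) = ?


r = 9.8870 * 4.9560 = 49.0000
theta = 108° + 156° = 264° = 264° (mod 360)

49.0000 cis(264°)


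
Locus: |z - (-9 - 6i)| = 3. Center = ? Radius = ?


|z - z0| = r is a circle with center z0 and radius r.
Center = (-9, -6), radius = 3

Circle with center (-9, -6) and radius 3


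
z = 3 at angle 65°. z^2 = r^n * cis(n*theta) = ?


r^2 = 3^2 = 9
n*theta = 2*65° = 130° = 130° (mod 360)
a = 9*cos(130°) = -5.7851
b = 9*sin(130°) = 6.8944

9 cis(130°) = -5.7851 + 6.8944i


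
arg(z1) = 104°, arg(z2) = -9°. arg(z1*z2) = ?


arg(z1*z2) = 104° - 9° = 95°
Normalized to (-180°, 180°]: 95°

95°


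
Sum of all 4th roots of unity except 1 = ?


With w = e^(2*pi*i/4), all 4 of the 4th roots of unity w^0 = 1, w, ..., w^(3) sum to 0: 1 + w + ... + w^(3) = (1 - w^4)/(1 - w) = 0 since w^4 = 1, w ≠ 1.
Removing the root 1: w + w^2 + ... + w^(3) = 0 - 1 = -1

Sum = -1


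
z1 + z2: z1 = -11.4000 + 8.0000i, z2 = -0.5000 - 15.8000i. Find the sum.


Real: -11.4 - 0.5 = -11.9
Imag: 8 - 15.8 = -7.8

-11.9000 - 7.8000i


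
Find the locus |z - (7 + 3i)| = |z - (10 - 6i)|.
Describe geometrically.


Equal distances means the locus is the perpendicular bisector of z1 and z2.
Midpoint = ((7+10)/2, (3+(-6))/2) = (8.5000, -1.5000)

Perpendicular bisector through (8.5000, -1.5000)


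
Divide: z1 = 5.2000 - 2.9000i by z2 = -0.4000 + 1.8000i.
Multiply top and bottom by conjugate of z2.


Conjugate of z2 = -0.4000 - 1.8000i
Numerator: (5.2000 - 2.9000i)(-0.4000 - 1.8000i) = -7.3000 - 8.2000i
Denominator: (-0.4)^2 + 1.8^2 = 3.4
Result = (-7.3000 - 8.2000i)/3.4

-2.1471 - 2.4118i


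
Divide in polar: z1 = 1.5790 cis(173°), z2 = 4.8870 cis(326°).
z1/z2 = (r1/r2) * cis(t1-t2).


r = 1.5790 / 4.8870 = 0.3231
theta = 173° - 326° = -153° = 207° (mod 360)

0.3231 cis(207°)


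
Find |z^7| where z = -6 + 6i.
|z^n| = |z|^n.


|z| = sqrt(36+36) = sqrt(72) = 8.4853
|z^7| = |z|^7 = (sqrt(72))^7 = 72^3 * sqrt(72) = 373248*sqrt(72)

|z^7| = 373248*sqrt(72) ≈ 3167114.3024


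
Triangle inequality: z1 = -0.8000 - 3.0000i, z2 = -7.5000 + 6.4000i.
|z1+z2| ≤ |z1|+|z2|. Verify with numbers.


|z1| = sqrt((-0.8)^2 + (-3)^2) = sqrt(9.64) = 3.1048
|z2| = sqrt((-7.5)^2 + 6.4^2) = sqrt(97.21) = 9.8595
z1+z2 = -8.3000 + 3.4000i
|z1+z2| = sqrt(80.45) = 8.9694
|z1|+|z2| = 3.1048 + 9.8595 = 12.9643

|z1+z2| = 8.9694 ≤ |z1|+|z2| = 12.9643 (verified)


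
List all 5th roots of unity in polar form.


The 5th roots of unity are cis(360k/5°) for k=0..4
Angle step = 360/5 = 72°
Primitive root: cis(72°)
Primitive root = 0.3090 + 0.9511i

5 roots at angles: 0°, 72°, 144°, 216°, 288°


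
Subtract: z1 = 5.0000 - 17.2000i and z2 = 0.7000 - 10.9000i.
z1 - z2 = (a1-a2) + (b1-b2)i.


Real: 5 - 0.7 = 4.3
Imag: -17.2 + 10.9 = -6.3

4.3000 - 6.3000i


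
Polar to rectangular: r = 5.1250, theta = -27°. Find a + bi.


a = 5.1250*cos(-27°) = 5.1250*0.891 = 4.5664
b = 5.1250*sin(-27°) = 5.1250*(-0.45399) = -2.3267

4.5664 - 2.3267i


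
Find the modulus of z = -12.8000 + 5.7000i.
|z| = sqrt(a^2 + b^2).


|z| = sqrt((-12.8)^2 + 5.7^2) = sqrt(163.84 + 32.49) = sqrt(196.33) = 14.0118

|z| = 14.0118


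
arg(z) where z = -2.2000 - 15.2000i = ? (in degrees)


Re = -2.2, Im = -15.2
arg = atan2(-15.2, -2.2) = -98.2356 degrees

arg(z) = -98.2356 degrees


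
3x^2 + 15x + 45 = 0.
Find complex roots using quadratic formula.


disc = 15^2 - 4*3*45 = 225 - 540 = -315
sqrt(|disc|) = sqrt(315) = 17.7482
Real part = -15/(2*3) = -2.5000
Imag part = 17.7482/(2*3) = 2.9580

-2.5000 ± 2.9580i


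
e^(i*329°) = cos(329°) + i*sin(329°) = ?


cos(329°) = 0.8572
sin(329°) = -0.5150

e^(i*329°) = 0.8572 - 0.5150i


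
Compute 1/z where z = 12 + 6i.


|z|^2 = 144+36 = 180
1/z = (12 - 6i)/180

1/z = 0.0667 - 0.0333i


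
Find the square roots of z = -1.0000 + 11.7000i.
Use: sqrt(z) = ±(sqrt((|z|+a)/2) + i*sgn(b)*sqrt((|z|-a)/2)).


|z| = sqrt(1+136.89) = 11.7427
sqrt((|z|+a)/2) = sqrt((11.7427+(-1))/2) = sqrt(5.3713) = 2.3176
sqrt((|z|-a)/2) = sqrt((11.7427-(-1))/2) = sqrt(6.3713) = 2.5241

±(2.3176 + 2.5241i) i.e. 2.3176 + 2.5241i and -2.3176 - 2.5241i


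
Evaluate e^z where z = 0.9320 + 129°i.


e^0.9320 = 2.5396
cos(129°) = -0.6293
sin(129°) = 0.777146
Real = 2.5396*(-0.6293) = -1.5982
Imag = 2.5396*0.777146 = 1.9736

-1.5982 + 1.9736i


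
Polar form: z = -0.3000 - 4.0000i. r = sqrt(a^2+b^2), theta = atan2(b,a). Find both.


r = sqrt(0.09+16) = sqrt(16.09) = 4.0112
theta = atan2(-4, -0.3) = -94.2892 degrees

r = 4.0112, theta = -94.2892 degrees


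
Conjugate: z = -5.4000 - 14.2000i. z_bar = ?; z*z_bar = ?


z_bar = -5.4000 + 14.2000i
z*z_bar = (-5.4)^2 + (-14.2)^2 = 29.16 + 201.64 = 230.8

z_bar = -5.4000 + 14.2000i, z*z_bar = 230.8


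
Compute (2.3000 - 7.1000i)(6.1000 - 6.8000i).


Real = 2.3*6.1 - (-7.1)*(-6.8) = 14.03 - 48.28 = -34.25
Imag = 2.3*(-6.8) + 6.1*(-7.1) = -15.64 - (43.31) = -58.95

-34.2500 - 58.9500i


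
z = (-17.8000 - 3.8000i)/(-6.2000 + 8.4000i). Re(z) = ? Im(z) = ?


Multiply by conjugate: (-17.8000 - 3.8000i)(-6.2000 - 8.4000i) / ((-6.2)^2 + 8.4^2)
Numerator real = -17.8*(-6.2) - (3.8)*8.4 = 78.44
Numerator imag = -3.8*(-6.2) - (-17.8)*8.4 = 173.08
Denominator = 109
Re(z) = 78.44/109 = 0.7196
Im(z) = 173.08/109 = 1.5879

Re(z) = 0.7196, Im(z) = 1.5879


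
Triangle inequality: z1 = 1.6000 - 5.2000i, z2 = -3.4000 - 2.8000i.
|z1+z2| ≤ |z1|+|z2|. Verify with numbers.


|z1| = sqrt(1.6^2 + (-5.2)^2) = sqrt(29.6) = 5.4406
|z2| = sqrt((-3.4)^2 + (-2.8)^2) = sqrt(19.4) = 4.4045
z1+z2 = -1.8000 - 8.0000i
|z1+z2| = sqrt(67.24) = 8.2000
|z1|+|z2| = 5.4406 + 4.4045 = 9.8451

|z1+z2| = 8.2000 ≤ |z1|+|z2| = 9.8451 (verified)


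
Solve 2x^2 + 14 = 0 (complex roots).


disc = 0^2 - 4*2*14 = 0 - 112 = -112
sqrt(|disc|) = sqrt(112) = 10.5830
Real part = 0/(2*2) = 0
Imag part = 10.5830/(2*2) = 2.6458

0 ± 2.6458i


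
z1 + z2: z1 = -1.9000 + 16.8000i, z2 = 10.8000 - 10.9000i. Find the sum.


Real: -1.9 + 10.8 = 8.9
Imag: 16.8 - 10.9 = 5.9

8.9000 + 5.9000i


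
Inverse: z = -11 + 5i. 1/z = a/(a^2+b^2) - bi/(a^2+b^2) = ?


|z|^2 = 121+25 = 146
1/z = (-11 - 5i)/146

1/z = -0.0753 - 0.0342i


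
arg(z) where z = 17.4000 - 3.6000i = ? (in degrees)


Re = 17.4, Im = -3.6
arg = atan2(-3.6, 17.4) = -11.6894 degrees

arg(z) = -11.6894 degrees


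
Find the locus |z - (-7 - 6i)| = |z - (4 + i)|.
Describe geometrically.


Equal distances means the locus is the perpendicular bisector of z1 and z2.
Midpoint = ((-7+4)/2, (-6+1)/2) = (-1.5000, -2.5000)

Perpendicular bisector through (-1.5000, -2.5000)


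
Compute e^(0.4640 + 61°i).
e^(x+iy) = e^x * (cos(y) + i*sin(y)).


e^0.4640 = 1.59042
cos(61°) = 0.48481
sin(61°) = 0.8746
Real = 1.59042*0.48481 = 0.7711
Imag = 1.59042*0.8746 = 1.3910

0.7711 + 1.3910i


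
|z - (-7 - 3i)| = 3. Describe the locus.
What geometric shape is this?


|z - z0| = r is a circle with center z0 and radius r.
Center = (-7, -3), radius = 3

Circle with center (-7, -3) and radius 3
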